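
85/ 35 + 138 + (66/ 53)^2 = 2791739/ 19663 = 141.98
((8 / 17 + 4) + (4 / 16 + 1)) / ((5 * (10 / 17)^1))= 389 / 200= 1.94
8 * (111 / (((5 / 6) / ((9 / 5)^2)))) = 3452.54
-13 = -13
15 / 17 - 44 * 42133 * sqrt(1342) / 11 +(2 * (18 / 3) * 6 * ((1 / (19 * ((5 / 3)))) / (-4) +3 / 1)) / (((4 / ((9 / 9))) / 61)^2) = -6123784.19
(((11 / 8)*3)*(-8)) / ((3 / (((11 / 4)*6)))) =-363 / 2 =-181.50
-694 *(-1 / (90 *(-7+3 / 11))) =-3817 / 3330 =-1.15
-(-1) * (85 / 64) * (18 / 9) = 85 / 32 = 2.66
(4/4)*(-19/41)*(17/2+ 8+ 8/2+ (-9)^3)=26923/82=328.33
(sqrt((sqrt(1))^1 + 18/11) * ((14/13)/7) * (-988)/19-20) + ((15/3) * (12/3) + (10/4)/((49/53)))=265/98-8 * sqrt(319)/11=-10.29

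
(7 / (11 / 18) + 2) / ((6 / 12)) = 296 / 11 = 26.91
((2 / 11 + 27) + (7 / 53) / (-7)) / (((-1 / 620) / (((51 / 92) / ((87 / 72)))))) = -7726.17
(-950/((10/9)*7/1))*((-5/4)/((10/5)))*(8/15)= 285/7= 40.71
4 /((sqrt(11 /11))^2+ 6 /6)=2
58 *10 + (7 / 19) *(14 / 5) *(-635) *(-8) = 5820.42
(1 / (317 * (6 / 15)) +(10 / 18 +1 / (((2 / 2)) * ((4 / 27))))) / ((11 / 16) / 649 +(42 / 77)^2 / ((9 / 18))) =340473188 / 27751131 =12.27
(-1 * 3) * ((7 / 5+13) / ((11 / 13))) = -2808 / 55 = -51.05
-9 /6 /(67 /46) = -69 /67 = -1.03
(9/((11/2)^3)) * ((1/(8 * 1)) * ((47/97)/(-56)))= -423/7229992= -0.00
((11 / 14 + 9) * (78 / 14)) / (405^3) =1781 / 2170050750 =0.00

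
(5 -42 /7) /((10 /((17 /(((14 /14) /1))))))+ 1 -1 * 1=-17 /10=-1.70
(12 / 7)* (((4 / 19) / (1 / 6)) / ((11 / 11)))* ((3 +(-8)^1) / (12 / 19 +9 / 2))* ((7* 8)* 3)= -4608 / 13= -354.46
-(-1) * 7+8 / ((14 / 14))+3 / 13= 198 / 13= 15.23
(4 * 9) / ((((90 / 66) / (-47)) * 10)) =-124.08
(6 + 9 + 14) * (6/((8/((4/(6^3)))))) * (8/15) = 0.21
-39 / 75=-0.52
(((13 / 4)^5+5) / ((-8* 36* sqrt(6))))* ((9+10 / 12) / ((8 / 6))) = -7402789* sqrt(6) / 4718592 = -3.84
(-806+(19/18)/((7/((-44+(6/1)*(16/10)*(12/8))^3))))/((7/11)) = -408587014/55125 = -7412.01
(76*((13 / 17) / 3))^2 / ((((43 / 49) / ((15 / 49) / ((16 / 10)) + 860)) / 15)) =5518073.48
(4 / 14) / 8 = 1 / 28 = 0.04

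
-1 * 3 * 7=-21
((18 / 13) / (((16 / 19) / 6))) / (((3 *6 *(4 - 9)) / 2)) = -57 / 260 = -0.22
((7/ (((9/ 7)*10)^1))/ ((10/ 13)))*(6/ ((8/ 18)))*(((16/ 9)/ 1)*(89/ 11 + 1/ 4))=233779/ 1650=141.68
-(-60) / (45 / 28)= 112 / 3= 37.33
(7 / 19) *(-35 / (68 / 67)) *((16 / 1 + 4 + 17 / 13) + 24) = -508865 / 884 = -575.64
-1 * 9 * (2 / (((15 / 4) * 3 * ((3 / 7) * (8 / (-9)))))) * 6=126 / 5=25.20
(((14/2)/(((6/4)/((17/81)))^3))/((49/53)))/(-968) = -260389/12153524229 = -0.00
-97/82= -1.18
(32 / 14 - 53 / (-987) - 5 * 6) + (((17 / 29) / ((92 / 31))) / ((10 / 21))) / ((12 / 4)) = -724749637 / 26333160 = -27.52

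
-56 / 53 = -1.06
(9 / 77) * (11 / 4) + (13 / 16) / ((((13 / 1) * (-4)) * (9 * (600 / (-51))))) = 259319 / 806400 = 0.32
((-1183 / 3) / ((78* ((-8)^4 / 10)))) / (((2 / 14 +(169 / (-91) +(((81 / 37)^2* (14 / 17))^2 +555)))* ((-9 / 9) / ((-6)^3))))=-1725099604865 / 368094359215616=-0.00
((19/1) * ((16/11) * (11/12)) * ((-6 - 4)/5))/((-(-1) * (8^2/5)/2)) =-95/12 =-7.92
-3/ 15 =-0.20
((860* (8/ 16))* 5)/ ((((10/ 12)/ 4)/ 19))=196080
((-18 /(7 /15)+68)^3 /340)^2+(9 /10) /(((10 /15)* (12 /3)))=76423937053591 /13600224400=5619.31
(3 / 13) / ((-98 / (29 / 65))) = -87 / 82810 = -0.00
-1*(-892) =892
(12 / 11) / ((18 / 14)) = 28 / 33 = 0.85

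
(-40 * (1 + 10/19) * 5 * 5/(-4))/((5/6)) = 8700/19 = 457.89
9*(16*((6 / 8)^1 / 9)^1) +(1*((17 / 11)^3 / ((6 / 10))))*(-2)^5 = -738164 / 3993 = -184.86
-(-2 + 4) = -2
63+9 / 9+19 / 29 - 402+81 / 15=-48132 / 145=-331.94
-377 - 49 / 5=-1934 / 5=-386.80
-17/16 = -1.06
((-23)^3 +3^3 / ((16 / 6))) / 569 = -97255 / 4552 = -21.37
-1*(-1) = 1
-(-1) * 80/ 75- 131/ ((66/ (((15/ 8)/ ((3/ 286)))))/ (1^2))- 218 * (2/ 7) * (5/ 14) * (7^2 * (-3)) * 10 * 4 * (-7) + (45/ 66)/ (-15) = -403019659/ 440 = -915953.77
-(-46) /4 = 23 /2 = 11.50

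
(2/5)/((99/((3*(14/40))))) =7/1650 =0.00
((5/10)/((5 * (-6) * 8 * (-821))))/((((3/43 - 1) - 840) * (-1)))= 43/14249932800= 0.00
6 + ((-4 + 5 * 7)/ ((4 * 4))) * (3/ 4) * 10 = 657/ 32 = 20.53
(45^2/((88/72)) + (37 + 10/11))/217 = 18642/2387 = 7.81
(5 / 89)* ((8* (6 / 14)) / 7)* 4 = 480 / 4361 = 0.11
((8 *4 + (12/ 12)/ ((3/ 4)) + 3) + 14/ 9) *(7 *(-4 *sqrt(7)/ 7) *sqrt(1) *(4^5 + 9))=-1409012 *sqrt(7)/ 9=-414210.59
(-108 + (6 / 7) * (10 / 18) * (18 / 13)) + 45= -5673 / 91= -62.34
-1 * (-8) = 8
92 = 92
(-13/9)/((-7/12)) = 52/21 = 2.48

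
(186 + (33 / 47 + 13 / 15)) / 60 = 33059 / 10575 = 3.13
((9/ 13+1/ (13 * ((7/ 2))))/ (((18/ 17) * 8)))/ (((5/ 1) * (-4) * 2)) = -17/ 8064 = -0.00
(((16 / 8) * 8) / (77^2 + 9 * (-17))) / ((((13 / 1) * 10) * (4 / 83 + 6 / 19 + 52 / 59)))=4897 / 286198900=0.00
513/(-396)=-57/44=-1.30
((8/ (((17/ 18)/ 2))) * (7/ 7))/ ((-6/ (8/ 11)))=-384/ 187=-2.05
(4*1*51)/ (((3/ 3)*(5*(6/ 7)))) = 238/ 5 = 47.60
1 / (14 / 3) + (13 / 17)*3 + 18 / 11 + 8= 31795 / 2618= 12.14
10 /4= 5 /2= 2.50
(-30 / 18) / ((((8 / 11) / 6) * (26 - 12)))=-55 / 56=-0.98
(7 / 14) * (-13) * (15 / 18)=-65 / 12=-5.42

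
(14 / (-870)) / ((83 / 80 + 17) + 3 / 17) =-0.00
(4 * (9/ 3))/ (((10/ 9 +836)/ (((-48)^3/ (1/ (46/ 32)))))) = -8584704/ 3767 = -2278.92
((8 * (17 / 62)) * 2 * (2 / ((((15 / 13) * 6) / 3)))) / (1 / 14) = 24752 / 465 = 53.23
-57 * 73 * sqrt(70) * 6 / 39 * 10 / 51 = -27740 * sqrt(70) / 221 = -1050.18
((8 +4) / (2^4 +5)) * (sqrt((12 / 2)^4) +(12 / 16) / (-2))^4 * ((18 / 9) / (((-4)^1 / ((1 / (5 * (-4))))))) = 1319500125 / 57344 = 23010.26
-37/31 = -1.19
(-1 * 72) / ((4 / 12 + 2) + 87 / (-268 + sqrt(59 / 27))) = -315514629 / 8802398 - 21141 * sqrt(177) / 8802398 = -35.88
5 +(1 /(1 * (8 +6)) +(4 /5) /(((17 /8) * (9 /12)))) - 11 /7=2041 /510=4.00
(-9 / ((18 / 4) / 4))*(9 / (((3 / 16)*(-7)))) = 384 / 7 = 54.86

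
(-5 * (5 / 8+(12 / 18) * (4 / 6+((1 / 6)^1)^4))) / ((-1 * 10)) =0.53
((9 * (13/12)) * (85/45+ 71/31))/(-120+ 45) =-7579/13950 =-0.54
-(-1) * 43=43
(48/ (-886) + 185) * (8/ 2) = 327724/ 443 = 739.78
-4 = -4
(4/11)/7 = 4/77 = 0.05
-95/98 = -0.97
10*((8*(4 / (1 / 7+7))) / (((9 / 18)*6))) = 14.93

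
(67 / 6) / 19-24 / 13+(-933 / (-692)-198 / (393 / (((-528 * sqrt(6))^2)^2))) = -94690504162438016179 / 67173132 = -1409648491043.09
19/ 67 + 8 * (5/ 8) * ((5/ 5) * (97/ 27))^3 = 306119432/ 1318761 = 232.13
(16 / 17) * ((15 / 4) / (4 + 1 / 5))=100 / 119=0.84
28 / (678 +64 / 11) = 154 / 3761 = 0.04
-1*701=-701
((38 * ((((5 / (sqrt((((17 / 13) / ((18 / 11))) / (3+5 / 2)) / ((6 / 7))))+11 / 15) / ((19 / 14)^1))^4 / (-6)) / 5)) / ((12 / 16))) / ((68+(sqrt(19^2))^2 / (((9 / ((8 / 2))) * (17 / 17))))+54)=-48.47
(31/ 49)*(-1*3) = -93/ 49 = -1.90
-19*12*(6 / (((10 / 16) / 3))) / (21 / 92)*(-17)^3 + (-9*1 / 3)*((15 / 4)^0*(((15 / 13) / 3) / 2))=128612749299 / 910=141332691.54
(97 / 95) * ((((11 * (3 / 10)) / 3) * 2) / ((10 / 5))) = 1067 / 950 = 1.12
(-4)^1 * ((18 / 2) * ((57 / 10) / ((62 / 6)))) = -3078 / 155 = -19.86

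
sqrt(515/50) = sqrt(1030)/10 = 3.21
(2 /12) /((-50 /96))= -8 /25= -0.32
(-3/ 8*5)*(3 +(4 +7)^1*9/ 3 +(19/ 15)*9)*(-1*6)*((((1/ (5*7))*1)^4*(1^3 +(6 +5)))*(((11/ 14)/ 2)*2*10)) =70389/ 2100875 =0.03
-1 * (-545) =545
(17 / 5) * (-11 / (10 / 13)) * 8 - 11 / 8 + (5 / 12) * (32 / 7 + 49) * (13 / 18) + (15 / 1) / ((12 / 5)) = -2318173 / 6300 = -367.96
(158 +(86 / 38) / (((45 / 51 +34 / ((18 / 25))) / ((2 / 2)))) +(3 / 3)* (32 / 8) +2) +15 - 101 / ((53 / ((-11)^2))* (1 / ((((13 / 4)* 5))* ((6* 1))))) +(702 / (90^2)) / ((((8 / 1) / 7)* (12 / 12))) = -22302.91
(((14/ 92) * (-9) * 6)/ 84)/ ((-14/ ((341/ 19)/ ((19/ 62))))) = 95139/ 232484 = 0.41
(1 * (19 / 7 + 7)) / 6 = 1.62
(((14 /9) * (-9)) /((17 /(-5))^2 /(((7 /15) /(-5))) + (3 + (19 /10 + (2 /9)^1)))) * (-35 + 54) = 8820 /3937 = 2.24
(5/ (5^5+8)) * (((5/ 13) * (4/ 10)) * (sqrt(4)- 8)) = -60/ 40729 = -0.00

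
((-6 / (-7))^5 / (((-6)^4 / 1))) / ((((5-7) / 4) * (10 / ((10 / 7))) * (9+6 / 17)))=-0.00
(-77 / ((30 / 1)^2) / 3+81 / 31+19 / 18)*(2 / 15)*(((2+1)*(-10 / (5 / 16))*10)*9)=-9749216 / 2325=-4193.21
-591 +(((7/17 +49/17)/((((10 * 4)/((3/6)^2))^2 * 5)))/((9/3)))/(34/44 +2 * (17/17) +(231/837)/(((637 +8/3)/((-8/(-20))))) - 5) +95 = -84264160577579/169887419200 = -496.00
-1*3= -3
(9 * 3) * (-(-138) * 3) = 11178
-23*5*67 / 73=-7705 / 73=-105.55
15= 15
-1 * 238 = -238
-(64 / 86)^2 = -1024 / 1849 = -0.55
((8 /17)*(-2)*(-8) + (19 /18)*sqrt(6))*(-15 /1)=-1920 /17-95*sqrt(6) /6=-151.72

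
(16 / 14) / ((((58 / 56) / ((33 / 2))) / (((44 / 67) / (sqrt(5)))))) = 23232 * sqrt(5) / 9715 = 5.35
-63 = -63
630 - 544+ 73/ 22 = 1965/ 22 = 89.32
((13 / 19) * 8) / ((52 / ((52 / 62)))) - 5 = -2893 / 589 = -4.91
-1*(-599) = 599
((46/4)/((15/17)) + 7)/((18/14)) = 4207/270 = 15.58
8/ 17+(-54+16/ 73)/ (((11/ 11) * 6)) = -31619/ 3723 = -8.49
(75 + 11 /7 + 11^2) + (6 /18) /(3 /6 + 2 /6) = 6929 /35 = 197.97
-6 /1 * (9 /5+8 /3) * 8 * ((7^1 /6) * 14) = -52528 /15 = -3501.87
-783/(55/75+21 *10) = -405/109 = -3.72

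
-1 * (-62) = 62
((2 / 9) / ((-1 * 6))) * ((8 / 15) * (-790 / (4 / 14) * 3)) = 4424 / 27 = 163.85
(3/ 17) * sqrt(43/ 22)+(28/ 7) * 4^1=3 * sqrt(946)/ 374+16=16.25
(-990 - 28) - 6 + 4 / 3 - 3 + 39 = -2960 / 3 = -986.67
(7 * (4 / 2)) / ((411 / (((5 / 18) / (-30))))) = -7 / 22194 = -0.00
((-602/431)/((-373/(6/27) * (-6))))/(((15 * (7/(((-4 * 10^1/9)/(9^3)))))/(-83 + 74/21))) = -1148272/1794157039143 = -0.00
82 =82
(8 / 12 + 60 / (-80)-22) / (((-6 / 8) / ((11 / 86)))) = 2915 / 774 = 3.77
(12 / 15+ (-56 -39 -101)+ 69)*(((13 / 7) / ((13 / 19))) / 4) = -85.64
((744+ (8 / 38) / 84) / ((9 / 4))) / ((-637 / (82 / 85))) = -97369096 / 194434695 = -0.50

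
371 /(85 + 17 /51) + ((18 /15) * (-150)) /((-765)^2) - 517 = -1706764219 /3329280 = -512.65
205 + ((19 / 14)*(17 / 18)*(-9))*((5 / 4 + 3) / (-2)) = 51411 / 224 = 229.51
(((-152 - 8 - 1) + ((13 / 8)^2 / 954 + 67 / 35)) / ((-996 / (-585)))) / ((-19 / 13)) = 63.93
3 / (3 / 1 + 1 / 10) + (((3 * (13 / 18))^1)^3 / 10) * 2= 100507 / 33480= 3.00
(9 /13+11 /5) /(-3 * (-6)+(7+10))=188 /2275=0.08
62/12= 31/6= 5.17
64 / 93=0.69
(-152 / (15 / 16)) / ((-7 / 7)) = 2432 / 15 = 162.13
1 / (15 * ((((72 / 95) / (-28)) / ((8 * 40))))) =-21280 / 27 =-788.15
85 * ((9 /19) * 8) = 6120 /19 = 322.11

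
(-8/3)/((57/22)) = -1.03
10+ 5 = 15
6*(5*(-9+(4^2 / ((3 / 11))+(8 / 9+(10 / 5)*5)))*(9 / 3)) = 5450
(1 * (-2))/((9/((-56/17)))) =0.73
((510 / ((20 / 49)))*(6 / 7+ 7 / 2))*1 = 21777 / 4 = 5444.25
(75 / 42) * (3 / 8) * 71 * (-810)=-2156625 / 56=-38511.16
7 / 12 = 0.58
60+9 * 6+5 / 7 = 803 / 7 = 114.71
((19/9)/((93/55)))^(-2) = 700569/1092025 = 0.64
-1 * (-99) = 99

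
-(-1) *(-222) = -222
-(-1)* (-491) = -491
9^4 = 6561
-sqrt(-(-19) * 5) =-9.75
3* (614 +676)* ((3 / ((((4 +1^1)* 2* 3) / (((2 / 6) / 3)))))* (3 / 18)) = 43 / 6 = 7.17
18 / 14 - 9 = -54 / 7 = -7.71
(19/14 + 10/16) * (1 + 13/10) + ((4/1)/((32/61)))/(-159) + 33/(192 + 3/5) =44609699/9527280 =4.68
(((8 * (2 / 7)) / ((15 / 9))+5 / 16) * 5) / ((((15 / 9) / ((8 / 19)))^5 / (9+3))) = 5631565824 / 54164665625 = 0.10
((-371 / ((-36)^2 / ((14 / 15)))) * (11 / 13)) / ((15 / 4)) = -28567 / 473850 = -0.06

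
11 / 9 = 1.22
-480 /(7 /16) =-7680 /7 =-1097.14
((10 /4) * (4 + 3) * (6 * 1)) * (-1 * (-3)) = 315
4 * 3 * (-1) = -12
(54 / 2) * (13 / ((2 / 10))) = 1755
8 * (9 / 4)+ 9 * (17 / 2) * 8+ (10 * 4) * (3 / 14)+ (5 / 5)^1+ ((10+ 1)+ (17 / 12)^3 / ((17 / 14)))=3948817 / 6048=652.91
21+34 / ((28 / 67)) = 1433 / 14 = 102.36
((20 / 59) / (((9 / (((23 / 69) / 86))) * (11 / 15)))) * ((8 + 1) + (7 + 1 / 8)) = 25 / 7788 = 0.00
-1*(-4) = 4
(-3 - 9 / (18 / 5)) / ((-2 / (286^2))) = 224939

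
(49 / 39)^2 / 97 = 2401 / 147537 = 0.02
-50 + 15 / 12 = -195 / 4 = -48.75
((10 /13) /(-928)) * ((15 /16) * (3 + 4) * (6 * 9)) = -14175 /48256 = -0.29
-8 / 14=-4 / 7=-0.57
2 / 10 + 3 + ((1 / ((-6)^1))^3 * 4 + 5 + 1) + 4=3559 / 270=13.18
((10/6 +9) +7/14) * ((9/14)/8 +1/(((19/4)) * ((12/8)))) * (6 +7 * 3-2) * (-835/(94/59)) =-116269094875/3600576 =-32291.80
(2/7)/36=1/126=0.01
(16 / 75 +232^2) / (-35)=-576688 / 375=-1537.83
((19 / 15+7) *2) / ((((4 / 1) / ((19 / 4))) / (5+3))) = 2356 / 15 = 157.07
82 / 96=41 / 48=0.85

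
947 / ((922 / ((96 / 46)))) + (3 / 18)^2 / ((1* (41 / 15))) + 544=2849106935 / 5216676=546.15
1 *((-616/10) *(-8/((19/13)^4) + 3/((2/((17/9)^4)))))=-1522310594266/1425060135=-1068.24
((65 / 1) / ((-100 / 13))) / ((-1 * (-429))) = -0.02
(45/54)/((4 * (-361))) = -5/8664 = -0.00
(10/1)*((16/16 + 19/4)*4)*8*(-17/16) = -1955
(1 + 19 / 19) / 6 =0.33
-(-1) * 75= 75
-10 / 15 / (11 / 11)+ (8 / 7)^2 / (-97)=-9698 / 14259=-0.68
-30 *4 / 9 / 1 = -40 / 3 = -13.33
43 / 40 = 1.08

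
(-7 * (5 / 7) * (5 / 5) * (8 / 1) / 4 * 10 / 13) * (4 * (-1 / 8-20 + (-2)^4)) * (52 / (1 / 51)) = 336600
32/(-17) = -32/17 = -1.88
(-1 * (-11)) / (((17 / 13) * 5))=143 / 85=1.68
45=45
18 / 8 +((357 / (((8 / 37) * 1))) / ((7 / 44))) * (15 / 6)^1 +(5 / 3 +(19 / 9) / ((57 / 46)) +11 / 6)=25953.70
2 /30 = 1 /15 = 0.07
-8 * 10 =-80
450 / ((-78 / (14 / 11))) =-7.34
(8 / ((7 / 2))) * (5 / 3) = 80 / 21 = 3.81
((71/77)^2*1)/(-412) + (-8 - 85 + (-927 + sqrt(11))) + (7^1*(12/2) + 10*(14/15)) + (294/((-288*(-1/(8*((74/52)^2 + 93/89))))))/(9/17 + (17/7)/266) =-144386738565428449/156582544967849 + sqrt(11) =-918.80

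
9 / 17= 0.53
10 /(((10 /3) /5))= 15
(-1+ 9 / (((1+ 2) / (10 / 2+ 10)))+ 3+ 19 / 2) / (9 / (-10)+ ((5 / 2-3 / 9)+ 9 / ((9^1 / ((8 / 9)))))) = 5085 / 194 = 26.21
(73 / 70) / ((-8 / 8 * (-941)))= 73 / 65870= 0.00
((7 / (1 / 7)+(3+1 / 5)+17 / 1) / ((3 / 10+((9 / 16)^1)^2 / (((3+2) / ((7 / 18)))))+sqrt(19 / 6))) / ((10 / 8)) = -1766559744 / 300937585+181403648 * sqrt(114) / 60187517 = 26.31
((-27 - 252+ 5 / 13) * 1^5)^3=-47516597848 / 2197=-21627946.22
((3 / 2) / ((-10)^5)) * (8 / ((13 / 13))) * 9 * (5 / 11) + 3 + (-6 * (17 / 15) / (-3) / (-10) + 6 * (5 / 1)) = 5407519 / 165000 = 32.77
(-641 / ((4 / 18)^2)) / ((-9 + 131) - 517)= 51921 / 1580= 32.86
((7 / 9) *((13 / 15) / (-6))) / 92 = -91 / 74520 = -0.00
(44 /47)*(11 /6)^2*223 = 296813 /423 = 701.69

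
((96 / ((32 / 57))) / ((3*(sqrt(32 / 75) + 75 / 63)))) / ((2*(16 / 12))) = 2244375 / 87368- 125685*sqrt(6) / 21842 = 11.59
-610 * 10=-6100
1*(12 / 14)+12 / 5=114 / 35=3.26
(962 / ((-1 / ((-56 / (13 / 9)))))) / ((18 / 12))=24864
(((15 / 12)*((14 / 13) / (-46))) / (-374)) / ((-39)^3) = -35 / 26533625976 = -0.00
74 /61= 1.21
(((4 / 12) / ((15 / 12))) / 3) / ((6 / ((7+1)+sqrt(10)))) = 2 * sqrt(10) / 135+16 / 135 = 0.17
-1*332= -332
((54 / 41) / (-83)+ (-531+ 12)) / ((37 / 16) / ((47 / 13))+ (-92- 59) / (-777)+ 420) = -1032004152144 / 836780579507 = -1.23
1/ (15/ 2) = 2/ 15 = 0.13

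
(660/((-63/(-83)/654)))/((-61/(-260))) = 1034976800/427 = 2423833.26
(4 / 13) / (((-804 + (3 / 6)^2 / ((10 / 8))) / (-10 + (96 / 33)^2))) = 3720 / 6321887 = 0.00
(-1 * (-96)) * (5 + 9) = 1344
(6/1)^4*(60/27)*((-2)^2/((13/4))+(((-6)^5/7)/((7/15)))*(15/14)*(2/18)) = -3623362560/4459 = -812595.33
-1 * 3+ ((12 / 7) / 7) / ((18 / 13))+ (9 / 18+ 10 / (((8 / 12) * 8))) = -527 / 1176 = -0.45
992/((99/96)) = 31744/33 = 961.94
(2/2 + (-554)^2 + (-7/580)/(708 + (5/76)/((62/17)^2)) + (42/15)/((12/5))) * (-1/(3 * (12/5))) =-55230008610793073/1295641982808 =-42627.52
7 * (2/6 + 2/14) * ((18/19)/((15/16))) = 64/19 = 3.37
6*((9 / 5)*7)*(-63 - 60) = -46494 / 5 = -9298.80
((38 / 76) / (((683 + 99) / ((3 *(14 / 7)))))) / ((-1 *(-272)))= 3 / 212704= 0.00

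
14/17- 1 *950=-16136/17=-949.18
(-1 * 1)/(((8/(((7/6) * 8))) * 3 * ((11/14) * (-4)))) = 49/396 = 0.12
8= 8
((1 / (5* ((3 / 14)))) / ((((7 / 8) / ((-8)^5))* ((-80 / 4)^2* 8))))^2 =16777216 / 140625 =119.30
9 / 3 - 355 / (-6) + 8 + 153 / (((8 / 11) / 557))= 2813977 / 24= 117249.04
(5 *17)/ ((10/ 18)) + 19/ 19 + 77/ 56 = 1243/ 8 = 155.38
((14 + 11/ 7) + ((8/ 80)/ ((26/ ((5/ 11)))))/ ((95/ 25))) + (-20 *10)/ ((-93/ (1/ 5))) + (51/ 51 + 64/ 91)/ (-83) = 9384811573/ 587230644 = 15.98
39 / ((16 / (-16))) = -39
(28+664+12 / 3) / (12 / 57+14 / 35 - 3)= -66120 / 227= -291.28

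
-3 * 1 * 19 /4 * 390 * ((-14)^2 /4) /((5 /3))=-326781 /2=-163390.50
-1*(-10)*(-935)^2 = 8742250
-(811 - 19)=-792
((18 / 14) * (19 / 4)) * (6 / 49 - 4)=-16245 / 686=-23.68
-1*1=-1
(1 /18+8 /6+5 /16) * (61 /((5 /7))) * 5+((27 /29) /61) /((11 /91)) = 2036057093 /2802096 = 726.62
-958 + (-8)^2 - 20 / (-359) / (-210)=-6739868 / 7539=-894.00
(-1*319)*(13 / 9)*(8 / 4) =-8294 / 9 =-921.56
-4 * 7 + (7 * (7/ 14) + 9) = -31/ 2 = -15.50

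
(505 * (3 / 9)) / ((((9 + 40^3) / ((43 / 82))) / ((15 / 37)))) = 108575 / 194203306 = 0.00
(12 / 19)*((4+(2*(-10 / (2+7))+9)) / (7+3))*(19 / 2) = 97 / 15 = 6.47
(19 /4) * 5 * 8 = 190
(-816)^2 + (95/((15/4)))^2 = 5998480/9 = 666497.78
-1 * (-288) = 288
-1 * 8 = -8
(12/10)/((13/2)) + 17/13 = 97/65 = 1.49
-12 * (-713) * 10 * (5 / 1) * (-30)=-12834000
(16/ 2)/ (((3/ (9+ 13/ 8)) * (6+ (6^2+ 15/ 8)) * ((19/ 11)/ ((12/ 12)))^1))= 7480/ 20007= 0.37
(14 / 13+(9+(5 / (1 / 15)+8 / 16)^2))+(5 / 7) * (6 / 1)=2080119 / 364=5714.61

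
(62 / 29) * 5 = 310 / 29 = 10.69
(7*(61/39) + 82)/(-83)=-3625/3237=-1.12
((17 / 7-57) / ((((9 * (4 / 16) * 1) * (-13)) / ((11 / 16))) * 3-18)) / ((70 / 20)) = 4202 / 39249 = 0.11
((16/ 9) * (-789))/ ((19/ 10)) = -42080/ 57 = -738.25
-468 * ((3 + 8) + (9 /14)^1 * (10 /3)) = -43056 /7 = -6150.86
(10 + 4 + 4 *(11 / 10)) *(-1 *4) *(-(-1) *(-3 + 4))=-368 / 5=-73.60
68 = 68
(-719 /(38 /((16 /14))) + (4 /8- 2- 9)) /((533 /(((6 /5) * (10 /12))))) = -8545 /141778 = -0.06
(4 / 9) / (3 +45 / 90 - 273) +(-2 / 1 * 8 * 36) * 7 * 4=-78236936 / 4851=-16128.00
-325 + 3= -322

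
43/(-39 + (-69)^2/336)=-1.73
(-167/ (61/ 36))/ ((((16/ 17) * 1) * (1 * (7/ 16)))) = -102204/ 427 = -239.35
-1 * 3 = -3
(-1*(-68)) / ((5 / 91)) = 6188 / 5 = 1237.60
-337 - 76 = -413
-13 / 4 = -3.25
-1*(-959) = 959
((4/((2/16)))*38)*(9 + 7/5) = 12646.40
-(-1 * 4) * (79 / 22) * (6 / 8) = 237 / 22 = 10.77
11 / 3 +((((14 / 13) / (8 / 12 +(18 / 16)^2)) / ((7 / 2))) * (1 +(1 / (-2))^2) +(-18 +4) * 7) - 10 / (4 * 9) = -8196289 / 86814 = -94.41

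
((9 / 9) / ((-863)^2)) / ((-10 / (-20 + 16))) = 2 / 3723845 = 0.00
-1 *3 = -3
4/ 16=1/ 4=0.25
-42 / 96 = -7 / 16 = -0.44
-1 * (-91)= 91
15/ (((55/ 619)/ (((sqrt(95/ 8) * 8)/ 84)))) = 619 * sqrt(190)/ 154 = 55.40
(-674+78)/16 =-149/4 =-37.25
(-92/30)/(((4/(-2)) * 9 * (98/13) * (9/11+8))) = 3289/1283310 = 0.00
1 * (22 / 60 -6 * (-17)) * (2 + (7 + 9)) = 9213 / 5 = 1842.60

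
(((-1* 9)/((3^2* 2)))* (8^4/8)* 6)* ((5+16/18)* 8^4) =-37049685.33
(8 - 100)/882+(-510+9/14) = -449345/882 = -509.46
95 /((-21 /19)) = -1805 /21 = -85.95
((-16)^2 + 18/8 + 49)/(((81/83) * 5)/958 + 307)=1.00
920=920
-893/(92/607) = -542051/92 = -5891.86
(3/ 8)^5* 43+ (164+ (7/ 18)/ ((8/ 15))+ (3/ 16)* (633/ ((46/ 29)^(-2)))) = 38333463499/ 82673664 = 463.67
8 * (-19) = -152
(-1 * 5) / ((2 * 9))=-5 / 18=-0.28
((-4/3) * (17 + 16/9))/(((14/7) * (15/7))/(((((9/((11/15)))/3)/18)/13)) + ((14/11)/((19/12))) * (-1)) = -247247/2412909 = -0.10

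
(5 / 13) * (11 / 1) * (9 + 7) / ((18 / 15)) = 2200 / 39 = 56.41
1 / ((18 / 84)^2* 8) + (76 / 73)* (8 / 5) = 28829 / 6570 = 4.39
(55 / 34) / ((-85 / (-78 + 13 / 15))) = 12727 / 8670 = 1.47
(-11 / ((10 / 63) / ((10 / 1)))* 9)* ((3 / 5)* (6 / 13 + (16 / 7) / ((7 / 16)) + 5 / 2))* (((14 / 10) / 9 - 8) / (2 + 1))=364462263 / 4550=80101.60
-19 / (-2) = 19 / 2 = 9.50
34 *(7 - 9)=-68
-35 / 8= -4.38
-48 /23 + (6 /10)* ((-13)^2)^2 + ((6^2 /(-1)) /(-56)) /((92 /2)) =17134.53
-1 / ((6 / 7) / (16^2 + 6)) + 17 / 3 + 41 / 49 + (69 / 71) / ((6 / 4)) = -1038535 / 3479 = -298.52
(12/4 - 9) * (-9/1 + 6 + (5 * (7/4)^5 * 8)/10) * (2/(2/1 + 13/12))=-144351/592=-243.84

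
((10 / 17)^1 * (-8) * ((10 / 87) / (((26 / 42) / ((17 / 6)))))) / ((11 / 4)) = -11200 / 12441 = -0.90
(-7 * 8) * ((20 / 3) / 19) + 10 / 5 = -1006 / 57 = -17.65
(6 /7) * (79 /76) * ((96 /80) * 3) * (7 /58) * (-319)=-23463 /190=-123.49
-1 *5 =-5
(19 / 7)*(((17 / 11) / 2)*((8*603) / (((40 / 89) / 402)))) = 3484222641 / 385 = 9049928.94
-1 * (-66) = 66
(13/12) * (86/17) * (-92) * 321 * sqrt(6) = -2751398 * sqrt(6)/17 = -396442.42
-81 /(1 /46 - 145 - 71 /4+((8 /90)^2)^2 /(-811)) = 24782422432500 /49787660549177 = 0.50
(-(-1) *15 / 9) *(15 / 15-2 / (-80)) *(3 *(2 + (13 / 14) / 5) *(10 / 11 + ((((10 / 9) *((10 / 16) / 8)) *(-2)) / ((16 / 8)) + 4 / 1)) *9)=95832621 / 197120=486.16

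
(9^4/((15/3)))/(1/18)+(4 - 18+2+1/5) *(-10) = 118688/5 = 23737.60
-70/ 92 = -0.76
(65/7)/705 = 13/987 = 0.01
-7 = -7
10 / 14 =5 / 7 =0.71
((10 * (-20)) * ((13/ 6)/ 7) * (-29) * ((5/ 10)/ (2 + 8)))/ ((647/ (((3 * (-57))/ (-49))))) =107445/ 221921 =0.48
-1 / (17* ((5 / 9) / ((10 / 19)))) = -0.06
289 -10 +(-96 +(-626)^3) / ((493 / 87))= -735938673 / 17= -43290510.18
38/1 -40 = -2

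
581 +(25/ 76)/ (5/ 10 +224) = 9913047/ 17062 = 581.00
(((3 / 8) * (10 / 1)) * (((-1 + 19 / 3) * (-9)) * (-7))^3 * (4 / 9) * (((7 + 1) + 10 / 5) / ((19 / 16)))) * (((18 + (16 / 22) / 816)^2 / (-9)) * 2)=-12065190662963200 / 314721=-38336147454.30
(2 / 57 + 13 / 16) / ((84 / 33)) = 8503 / 25536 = 0.33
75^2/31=5625/31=181.45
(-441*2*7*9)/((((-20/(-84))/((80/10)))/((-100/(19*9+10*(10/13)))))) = 2427122880/2323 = 1044822.59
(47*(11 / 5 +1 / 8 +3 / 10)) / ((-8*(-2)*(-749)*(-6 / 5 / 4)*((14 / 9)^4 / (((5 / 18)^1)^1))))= 856575 / 526145536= 0.00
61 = 61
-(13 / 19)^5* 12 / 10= -2227758 / 12380495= -0.18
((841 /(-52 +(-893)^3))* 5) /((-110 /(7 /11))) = 5887 /172333526178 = 0.00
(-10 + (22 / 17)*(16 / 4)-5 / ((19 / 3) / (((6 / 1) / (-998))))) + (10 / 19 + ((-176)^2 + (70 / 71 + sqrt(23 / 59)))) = sqrt(1357) / 59 + 18654636455 / 602293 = 30973.32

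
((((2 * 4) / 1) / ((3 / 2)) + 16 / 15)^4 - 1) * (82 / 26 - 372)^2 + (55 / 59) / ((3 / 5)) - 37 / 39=56863056945029 / 249275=228113757.68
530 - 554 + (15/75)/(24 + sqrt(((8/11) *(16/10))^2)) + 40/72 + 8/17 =-4863077/211752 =-22.97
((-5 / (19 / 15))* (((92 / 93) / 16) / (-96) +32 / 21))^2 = 90614692680625 / 2506623565824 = 36.15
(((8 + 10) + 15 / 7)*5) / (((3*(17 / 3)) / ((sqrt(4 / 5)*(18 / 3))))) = 31.79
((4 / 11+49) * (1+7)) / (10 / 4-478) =-2896 / 3487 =-0.83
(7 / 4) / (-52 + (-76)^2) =7 / 22896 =0.00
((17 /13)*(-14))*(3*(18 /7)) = -1836 /13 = -141.23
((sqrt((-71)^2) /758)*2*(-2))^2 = 20164 /143641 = 0.14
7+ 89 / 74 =8.20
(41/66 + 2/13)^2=442225/736164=0.60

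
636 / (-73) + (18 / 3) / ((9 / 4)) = -1324 / 219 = -6.05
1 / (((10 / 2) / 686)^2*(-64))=-117649 / 400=-294.12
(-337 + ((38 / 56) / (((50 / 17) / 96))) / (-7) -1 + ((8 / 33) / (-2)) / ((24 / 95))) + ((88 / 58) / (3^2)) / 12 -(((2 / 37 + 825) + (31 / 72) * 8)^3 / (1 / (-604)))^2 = -125732166727712904283641021431466315399951497 / 1065668597573002141950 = -117984303013207440831246.80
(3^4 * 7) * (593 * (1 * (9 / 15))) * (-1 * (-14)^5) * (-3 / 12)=-135624826008 / 5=-27124965201.60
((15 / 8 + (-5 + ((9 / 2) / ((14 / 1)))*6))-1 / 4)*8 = -81 / 7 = -11.57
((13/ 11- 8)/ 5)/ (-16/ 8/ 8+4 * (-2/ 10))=100/ 77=1.30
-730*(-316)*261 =60207480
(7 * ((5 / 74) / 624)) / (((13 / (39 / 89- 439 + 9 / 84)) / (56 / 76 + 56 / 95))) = -22945209 / 676724672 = -0.03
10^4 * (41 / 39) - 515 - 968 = 352163 / 39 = 9029.82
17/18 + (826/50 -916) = -404341/450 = -898.54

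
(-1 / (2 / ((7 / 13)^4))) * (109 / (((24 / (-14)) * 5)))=1831963 / 3427320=0.53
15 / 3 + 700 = 705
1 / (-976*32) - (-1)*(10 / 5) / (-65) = -62529 / 2030080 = -0.03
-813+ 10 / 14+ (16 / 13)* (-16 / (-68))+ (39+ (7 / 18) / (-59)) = -1269976979 / 1642914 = -773.00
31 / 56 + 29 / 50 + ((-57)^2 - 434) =3942587 / 1400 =2816.13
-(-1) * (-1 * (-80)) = 80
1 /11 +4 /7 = 51 /77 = 0.66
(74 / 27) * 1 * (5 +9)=1036 / 27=38.37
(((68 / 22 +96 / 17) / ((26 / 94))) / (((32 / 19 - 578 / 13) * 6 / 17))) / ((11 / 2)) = -729581 / 1917729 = -0.38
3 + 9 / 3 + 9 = 15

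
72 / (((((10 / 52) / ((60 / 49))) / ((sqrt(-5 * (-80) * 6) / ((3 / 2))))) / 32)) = 9584640 * sqrt(6) / 49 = 479132.19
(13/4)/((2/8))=13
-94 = -94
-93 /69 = -31 /23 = -1.35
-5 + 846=841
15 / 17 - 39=-648 / 17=-38.12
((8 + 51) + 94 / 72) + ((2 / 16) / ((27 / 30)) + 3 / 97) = 52795 / 873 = 60.48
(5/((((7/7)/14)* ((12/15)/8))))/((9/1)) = 700/9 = 77.78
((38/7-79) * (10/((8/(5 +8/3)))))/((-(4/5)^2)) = 1480625/1344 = 1101.66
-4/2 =-2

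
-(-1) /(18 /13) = 13 /18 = 0.72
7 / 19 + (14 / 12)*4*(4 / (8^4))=10885 / 29184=0.37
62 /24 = 31 /12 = 2.58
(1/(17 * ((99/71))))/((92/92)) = 71/1683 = 0.04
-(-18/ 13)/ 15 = 6/ 65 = 0.09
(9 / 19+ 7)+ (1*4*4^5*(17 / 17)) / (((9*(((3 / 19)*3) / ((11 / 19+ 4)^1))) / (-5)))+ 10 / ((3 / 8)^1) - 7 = -11270557 / 513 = -21969.90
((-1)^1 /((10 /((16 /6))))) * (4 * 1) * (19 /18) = -152 /135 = -1.13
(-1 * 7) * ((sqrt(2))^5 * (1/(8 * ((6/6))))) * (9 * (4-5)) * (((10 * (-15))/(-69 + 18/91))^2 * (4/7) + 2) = 647045847 * sqrt(2)/4355569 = 210.09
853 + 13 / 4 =856.25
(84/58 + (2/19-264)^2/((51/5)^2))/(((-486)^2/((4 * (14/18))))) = 127862549234/14471068811229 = 0.01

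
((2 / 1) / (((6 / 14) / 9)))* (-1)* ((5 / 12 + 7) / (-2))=623 / 4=155.75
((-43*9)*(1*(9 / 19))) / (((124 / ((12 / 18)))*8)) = -1161 / 9424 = -0.12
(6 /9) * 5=3.33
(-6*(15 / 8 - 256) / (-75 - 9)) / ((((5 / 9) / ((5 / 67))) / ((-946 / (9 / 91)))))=12500917 / 536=23322.61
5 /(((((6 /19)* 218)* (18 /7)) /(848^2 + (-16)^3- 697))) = 475016815 /23544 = 20175.71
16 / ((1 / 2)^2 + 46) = 64 / 185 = 0.35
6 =6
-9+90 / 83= -657 / 83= -7.92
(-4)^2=16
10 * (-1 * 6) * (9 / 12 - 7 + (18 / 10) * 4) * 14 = -798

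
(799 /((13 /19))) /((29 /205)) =3112105 /377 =8254.92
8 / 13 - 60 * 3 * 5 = -11692 / 13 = -899.38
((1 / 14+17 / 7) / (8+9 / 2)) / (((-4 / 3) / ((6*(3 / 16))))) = -27 / 160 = -0.17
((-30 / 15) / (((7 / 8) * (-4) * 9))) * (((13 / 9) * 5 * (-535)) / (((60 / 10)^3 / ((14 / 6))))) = -34775 / 13122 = -2.65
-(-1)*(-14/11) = -14/11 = -1.27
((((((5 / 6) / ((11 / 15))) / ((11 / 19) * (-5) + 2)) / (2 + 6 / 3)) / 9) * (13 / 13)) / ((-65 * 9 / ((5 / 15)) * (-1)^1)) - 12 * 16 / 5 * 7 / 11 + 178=3628603829 / 23629320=153.56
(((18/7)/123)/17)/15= 0.00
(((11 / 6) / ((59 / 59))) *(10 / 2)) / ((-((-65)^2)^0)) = -55 / 6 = -9.17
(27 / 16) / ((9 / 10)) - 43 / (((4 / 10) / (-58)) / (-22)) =-1097345 / 8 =-137168.12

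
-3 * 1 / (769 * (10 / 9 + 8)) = -27 / 63058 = -0.00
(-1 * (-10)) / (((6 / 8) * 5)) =8 / 3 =2.67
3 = 3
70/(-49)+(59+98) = 1089/7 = 155.57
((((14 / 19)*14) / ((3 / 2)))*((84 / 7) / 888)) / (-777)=-28 / 234099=-0.00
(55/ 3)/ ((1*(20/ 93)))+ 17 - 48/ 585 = 79691/ 780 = 102.17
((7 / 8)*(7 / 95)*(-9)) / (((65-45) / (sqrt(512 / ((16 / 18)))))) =-1323 / 1900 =-0.70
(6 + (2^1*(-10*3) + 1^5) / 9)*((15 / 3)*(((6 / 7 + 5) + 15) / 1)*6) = -7300 / 21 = -347.62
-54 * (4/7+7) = -2862/7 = -408.86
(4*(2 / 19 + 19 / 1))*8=11616 / 19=611.37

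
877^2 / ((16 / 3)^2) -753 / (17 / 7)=116327361 / 4352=26729.63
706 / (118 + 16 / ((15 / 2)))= 5295 / 901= 5.88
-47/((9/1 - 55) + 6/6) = 47/45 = 1.04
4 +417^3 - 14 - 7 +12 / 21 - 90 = 507581246 / 7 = 72511606.57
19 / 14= 1.36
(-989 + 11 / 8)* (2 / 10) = -7901 / 40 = -197.52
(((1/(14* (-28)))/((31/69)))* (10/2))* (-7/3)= 115/1736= 0.07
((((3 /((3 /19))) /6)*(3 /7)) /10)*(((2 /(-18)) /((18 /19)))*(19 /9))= -6859 /204120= -0.03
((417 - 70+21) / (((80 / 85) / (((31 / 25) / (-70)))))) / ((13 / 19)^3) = -83137939 / 3844750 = -21.62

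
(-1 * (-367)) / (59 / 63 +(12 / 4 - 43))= -23121 / 2461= -9.39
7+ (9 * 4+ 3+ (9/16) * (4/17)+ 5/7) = 46.85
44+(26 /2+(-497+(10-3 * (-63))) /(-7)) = 697 /7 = 99.57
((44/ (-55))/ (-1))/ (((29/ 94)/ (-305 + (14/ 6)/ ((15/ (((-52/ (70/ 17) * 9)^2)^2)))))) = 10461629798898584/ 155421875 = 67311179.97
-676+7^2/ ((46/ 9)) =-30655/ 46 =-666.41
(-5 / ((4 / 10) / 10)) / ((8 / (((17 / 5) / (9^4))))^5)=-0.00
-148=-148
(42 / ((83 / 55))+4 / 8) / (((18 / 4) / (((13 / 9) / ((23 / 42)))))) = 855946 / 51543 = 16.61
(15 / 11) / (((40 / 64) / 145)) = 3480 / 11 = 316.36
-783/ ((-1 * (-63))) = -87/ 7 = -12.43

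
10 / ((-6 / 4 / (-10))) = 200 / 3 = 66.67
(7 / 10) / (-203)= -1 / 290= -0.00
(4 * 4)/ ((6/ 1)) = 2.67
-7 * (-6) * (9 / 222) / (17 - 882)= -63 / 32005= -0.00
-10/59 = -0.17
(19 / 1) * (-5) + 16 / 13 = -93.77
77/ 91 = 11/ 13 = 0.85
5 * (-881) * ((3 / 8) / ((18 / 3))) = -4405 / 16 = -275.31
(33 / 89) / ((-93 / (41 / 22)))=-41 / 5518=-0.01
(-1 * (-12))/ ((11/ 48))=576/ 11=52.36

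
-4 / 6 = -2 / 3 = -0.67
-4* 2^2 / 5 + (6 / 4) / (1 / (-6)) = -61 / 5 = -12.20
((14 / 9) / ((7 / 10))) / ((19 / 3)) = 0.35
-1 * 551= -551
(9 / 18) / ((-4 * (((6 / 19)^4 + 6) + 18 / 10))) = -651605 / 40711992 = -0.02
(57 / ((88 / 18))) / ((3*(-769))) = -171 / 33836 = -0.01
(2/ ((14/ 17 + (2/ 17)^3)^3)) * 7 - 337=-10396559549205/ 33313574732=-312.08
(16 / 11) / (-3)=-16 / 33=-0.48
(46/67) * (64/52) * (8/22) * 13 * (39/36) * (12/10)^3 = 688896/92125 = 7.48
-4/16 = -1/4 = -0.25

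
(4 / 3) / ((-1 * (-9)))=4 / 27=0.15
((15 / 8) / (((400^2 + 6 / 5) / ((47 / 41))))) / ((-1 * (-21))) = 0.00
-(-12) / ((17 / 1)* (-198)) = -2 / 561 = -0.00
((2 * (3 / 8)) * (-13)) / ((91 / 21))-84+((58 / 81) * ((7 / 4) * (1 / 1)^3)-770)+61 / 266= -36833645 / 43092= -854.77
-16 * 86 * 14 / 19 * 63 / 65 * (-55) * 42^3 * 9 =36039033174.02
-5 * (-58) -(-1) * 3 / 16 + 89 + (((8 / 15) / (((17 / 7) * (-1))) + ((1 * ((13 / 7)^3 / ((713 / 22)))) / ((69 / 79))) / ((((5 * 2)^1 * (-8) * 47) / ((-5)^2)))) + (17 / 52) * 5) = 1778940952470051 / 4674031172720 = 380.60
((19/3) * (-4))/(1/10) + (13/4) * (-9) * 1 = -3391/12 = -282.58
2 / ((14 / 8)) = 8 / 7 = 1.14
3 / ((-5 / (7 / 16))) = -21 / 80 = -0.26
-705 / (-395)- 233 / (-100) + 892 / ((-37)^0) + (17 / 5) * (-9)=6837567 / 7900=865.51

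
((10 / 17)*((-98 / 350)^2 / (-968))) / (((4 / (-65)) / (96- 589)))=-18473 / 48400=-0.38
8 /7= 1.14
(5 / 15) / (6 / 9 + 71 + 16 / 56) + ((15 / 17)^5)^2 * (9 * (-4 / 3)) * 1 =-10441712925509357 / 3046166783578439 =-3.43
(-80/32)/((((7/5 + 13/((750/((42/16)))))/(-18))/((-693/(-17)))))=8910000/7021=1269.05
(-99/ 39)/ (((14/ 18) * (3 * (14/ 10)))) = -495/ 637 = -0.78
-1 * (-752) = 752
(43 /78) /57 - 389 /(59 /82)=-141815971 /262314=-540.63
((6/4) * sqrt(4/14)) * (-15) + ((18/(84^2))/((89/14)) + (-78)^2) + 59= 15308357/2492 - 45 * sqrt(14)/14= 6130.97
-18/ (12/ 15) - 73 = -191/ 2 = -95.50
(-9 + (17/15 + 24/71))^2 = 64288324/1134225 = 56.68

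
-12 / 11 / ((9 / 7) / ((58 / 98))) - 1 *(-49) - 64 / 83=47.73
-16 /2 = -8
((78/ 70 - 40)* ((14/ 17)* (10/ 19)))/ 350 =-2722/ 56525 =-0.05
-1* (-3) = 3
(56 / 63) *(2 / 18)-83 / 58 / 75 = 9359 / 117450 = 0.08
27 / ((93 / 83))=747 / 31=24.10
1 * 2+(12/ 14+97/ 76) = 2199/ 532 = 4.13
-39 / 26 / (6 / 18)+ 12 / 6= -5 / 2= -2.50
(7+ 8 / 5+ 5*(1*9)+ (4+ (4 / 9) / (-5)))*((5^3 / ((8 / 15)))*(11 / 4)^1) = 889625 / 24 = 37067.71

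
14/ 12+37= 229/ 6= 38.17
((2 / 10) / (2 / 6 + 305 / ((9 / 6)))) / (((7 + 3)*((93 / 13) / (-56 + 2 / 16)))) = -447 / 582800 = -0.00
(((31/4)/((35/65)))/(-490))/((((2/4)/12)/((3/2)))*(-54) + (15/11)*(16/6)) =-4433/322420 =-0.01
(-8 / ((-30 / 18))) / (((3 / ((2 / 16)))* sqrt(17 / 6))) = sqrt(102) / 85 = 0.12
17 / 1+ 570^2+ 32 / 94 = 15271115 / 47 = 324917.34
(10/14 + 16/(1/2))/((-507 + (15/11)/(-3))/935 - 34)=-2355265/2486904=-0.95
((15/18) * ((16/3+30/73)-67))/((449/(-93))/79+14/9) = -164266675/4809094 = -34.16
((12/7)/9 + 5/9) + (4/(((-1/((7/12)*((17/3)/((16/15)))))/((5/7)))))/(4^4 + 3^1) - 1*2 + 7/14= -29395/37296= -0.79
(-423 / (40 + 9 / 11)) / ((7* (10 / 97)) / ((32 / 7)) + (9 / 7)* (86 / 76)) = -6.43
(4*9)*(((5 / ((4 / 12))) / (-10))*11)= -594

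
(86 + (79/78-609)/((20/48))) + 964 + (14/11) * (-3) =-295286/715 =-412.99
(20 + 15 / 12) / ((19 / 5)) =425 / 76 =5.59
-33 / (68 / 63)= -2079 / 68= -30.57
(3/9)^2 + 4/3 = 13/9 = 1.44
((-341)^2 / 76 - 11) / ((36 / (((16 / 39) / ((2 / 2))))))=115445 / 6669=17.31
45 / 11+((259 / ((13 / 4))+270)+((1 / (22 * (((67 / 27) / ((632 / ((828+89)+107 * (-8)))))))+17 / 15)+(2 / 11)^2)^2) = 254387062473640378 / 715329089657325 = 355.62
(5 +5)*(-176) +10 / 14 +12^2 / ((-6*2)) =-12399 / 7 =-1771.29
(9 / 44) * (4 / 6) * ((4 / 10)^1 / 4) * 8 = 6 / 55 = 0.11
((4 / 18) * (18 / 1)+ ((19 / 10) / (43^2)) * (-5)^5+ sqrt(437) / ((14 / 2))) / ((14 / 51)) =148767 / 51772+ 51 * sqrt(437) / 98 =13.75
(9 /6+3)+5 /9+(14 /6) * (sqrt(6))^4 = 1603 /18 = 89.06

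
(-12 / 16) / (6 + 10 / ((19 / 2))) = -57 / 536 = -0.11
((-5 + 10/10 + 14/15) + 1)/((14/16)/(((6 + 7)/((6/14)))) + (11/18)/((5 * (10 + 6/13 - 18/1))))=-473928/2897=-163.59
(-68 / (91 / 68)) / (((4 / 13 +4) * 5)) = -2.36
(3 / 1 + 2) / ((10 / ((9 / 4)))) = 9 / 8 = 1.12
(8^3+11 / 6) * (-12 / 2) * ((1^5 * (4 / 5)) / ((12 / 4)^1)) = -12332 / 15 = -822.13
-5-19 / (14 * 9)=-649 / 126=-5.15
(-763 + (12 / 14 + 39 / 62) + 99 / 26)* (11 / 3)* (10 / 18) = -117561895 / 76167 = -1543.48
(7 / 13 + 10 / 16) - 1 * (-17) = 1889 / 104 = 18.16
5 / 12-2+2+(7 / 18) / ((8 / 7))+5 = 829 / 144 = 5.76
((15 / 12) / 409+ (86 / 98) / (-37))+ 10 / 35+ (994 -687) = 911369041 / 2966068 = 307.27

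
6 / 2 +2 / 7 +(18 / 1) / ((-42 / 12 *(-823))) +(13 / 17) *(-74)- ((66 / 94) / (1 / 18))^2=-46085965825 / 216342833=-213.02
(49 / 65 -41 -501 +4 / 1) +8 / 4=-34791 / 65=-535.25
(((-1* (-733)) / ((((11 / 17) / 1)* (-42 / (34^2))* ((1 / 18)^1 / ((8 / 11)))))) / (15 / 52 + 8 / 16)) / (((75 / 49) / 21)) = -880889423232 / 124025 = -7102515.00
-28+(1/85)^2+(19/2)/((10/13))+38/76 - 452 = -13500631/28900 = -467.15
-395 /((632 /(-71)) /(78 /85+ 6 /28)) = 50.23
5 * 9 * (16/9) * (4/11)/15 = 64/33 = 1.94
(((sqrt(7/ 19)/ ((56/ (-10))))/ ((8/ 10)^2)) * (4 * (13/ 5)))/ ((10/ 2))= -65 * sqrt(133)/ 2128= -0.35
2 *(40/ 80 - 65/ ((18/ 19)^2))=-23303/ 162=-143.85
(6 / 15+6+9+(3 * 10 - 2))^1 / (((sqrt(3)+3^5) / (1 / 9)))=1953 / 98410 - 217 * sqrt(3) / 2657070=0.02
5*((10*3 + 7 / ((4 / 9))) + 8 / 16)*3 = 2775 / 4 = 693.75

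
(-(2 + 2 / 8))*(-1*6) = 27 / 2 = 13.50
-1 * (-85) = 85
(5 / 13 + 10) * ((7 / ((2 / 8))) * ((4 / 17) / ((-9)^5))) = -560 / 483327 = -0.00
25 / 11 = 2.27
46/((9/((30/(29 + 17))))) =10/3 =3.33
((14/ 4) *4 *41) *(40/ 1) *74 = 1699040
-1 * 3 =-3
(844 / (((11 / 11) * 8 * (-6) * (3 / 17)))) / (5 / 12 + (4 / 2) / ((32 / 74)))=-7174 / 363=-19.76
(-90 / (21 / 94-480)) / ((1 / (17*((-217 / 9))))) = -3467660 / 45099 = -76.89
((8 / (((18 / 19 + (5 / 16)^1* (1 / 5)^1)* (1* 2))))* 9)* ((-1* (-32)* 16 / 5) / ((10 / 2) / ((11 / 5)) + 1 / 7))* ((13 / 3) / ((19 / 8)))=131203072 / 47585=2757.24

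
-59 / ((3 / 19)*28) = -1121 / 84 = -13.35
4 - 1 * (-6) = 10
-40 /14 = -20 /7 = -2.86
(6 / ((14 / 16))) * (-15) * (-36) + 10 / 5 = 25934 / 7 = 3704.86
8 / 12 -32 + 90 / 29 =-2456 / 87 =-28.23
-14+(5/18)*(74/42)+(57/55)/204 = -9546499/706860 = -13.51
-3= -3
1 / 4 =0.25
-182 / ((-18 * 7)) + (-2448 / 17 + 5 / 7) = -8936 / 63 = -141.84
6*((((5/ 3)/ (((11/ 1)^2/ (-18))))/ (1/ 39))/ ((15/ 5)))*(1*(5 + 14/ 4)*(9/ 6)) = -29835/ 121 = -246.57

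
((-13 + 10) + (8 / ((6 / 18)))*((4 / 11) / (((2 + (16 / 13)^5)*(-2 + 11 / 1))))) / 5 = -82721831 / 147770865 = -0.56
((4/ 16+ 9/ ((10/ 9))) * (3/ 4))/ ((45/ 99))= 5511/ 400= 13.78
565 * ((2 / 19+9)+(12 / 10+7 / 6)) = 6481.64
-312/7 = -44.57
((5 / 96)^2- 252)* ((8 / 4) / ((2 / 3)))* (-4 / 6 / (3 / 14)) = 16256849 / 6912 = 2351.97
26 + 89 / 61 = 1675 / 61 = 27.46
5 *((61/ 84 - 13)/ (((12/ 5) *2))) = -25775/ 2016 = -12.79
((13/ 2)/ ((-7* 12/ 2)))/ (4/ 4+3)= -13/ 336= -0.04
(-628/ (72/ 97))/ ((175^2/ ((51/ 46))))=-258893/ 8452500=-0.03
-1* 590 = -590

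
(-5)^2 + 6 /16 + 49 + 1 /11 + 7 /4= 6707 /88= 76.22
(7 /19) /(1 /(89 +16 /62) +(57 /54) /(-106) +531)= 36956052 /53264354729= 0.00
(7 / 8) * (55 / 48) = 385 / 384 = 1.00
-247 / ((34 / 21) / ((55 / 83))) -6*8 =-420741 / 2822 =-149.09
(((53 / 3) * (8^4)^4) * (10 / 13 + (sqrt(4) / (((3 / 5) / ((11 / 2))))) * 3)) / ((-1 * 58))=-186477172070809600 / 39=-4781465950533579.49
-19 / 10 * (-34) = 323 / 5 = 64.60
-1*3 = -3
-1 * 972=-972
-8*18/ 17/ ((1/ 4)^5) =-147456/ 17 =-8673.88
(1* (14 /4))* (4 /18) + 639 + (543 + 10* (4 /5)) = 10717 /9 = 1190.78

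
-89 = -89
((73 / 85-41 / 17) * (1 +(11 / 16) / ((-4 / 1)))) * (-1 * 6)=5247 / 680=7.72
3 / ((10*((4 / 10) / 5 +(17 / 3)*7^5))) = 45 / 14285962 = 0.00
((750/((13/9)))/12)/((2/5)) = 5625/52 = 108.17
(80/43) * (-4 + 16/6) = -2.48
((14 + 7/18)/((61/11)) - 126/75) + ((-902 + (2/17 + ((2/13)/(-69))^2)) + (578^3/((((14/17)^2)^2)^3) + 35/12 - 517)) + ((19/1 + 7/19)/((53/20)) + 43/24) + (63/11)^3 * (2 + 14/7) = 393180181436752866899343264572190936881/198133366314132946594958860800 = 1984421850.55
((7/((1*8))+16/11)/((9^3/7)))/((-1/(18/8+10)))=-70315/256608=-0.27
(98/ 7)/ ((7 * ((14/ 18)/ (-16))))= -288/ 7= -41.14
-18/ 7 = -2.57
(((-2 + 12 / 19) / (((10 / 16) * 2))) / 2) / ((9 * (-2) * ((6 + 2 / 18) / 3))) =78 / 5225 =0.01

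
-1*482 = -482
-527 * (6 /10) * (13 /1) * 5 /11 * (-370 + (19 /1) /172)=1307602413 /1892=691121.78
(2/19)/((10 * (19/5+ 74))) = 1/7391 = 0.00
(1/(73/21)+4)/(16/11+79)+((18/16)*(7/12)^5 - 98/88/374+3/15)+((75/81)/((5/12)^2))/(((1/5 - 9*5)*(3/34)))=-70156183856377/68585279938560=-1.02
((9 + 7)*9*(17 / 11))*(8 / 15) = 6528 / 55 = 118.69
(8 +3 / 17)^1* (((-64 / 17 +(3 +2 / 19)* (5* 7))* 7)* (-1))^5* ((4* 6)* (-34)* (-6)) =-30074004279653817130289874914976 / 3515706497843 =-8554185139773526168.01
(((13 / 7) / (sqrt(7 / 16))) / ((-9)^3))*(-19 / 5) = 988*sqrt(7) / 178605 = 0.01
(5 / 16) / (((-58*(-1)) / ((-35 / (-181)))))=175 / 167968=0.00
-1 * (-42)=42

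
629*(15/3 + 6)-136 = 6783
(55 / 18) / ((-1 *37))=-55 / 666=-0.08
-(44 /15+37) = -599 /15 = -39.93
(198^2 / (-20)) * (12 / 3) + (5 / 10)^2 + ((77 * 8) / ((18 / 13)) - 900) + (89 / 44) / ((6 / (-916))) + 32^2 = -15009319 / 1980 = -7580.46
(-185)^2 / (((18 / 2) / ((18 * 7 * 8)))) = 3833200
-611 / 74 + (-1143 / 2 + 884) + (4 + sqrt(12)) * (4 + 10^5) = 200008 * sqrt(3) + 14811849 / 37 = 746744.26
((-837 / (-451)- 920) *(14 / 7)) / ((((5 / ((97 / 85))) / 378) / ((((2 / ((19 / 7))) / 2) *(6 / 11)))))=-1275352451352 / 40060075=-31836.00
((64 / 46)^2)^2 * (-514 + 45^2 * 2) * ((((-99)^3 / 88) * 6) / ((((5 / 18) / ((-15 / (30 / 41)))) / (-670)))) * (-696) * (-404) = -3410421840514036952727552 / 279841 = -12186998475970415174.07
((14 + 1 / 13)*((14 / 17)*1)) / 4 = 1281 / 442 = 2.90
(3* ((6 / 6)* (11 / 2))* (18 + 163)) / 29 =5973 / 58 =102.98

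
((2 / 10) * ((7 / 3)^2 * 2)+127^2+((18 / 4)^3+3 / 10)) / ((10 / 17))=99282329 / 3600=27578.42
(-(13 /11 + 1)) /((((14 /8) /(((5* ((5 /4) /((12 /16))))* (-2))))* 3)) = 1600 /231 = 6.93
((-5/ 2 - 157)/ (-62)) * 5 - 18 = -637/ 124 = -5.14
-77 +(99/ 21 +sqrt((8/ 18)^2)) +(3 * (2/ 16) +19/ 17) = -602747/ 8568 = -70.35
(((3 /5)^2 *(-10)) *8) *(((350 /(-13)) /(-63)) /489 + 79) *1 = -2275.23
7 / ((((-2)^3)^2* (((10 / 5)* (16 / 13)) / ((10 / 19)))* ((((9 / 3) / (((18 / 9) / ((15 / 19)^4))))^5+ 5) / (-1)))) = -180036188665088536610282089 / 39009276747189048494683635424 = -0.00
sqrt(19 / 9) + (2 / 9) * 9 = sqrt(19) / 3 + 2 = 3.45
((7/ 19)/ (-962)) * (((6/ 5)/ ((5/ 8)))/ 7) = -24/ 228475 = -0.00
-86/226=-43/113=-0.38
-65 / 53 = -1.23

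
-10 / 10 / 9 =-1 / 9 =-0.11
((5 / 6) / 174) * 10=0.05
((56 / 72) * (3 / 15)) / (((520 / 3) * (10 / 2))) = 7 / 39000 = 0.00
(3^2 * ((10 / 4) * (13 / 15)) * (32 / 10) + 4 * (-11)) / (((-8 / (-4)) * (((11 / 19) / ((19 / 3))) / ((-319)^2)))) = 153622106 / 15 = 10241473.73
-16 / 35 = -0.46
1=1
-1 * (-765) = 765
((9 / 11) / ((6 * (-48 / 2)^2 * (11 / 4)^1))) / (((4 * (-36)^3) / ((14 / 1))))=-7 / 1083912192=-0.00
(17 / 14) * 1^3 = 17 / 14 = 1.21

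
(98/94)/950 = 0.00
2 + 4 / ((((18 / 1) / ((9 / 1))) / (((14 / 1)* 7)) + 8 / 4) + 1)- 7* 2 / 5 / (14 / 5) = 86 / 37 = 2.32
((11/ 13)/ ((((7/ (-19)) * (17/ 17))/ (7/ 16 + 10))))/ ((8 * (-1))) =34903/ 11648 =3.00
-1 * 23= -23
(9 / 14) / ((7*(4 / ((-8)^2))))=72 / 49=1.47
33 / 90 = 11 / 30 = 0.37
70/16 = 35/8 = 4.38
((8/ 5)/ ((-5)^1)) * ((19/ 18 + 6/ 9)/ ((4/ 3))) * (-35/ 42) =31/ 90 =0.34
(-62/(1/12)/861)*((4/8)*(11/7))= -1364/2009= -0.68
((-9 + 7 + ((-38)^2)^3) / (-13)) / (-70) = 1505468191 / 455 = 3308721.30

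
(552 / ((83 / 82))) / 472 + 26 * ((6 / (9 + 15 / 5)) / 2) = 74977 / 9794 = 7.66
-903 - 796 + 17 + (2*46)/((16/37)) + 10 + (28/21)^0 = -5833/4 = -1458.25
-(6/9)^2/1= -4/9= -0.44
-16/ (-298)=8/ 149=0.05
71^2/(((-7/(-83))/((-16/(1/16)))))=-107111168/7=-15301595.43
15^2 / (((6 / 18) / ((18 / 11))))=12150 / 11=1104.55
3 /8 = 0.38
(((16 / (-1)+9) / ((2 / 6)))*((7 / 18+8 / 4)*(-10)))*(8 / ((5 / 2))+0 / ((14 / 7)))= 4816 / 3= 1605.33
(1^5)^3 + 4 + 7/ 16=87/ 16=5.44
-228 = -228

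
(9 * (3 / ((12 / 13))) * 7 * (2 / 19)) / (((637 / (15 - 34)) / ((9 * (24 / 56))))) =-243 / 98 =-2.48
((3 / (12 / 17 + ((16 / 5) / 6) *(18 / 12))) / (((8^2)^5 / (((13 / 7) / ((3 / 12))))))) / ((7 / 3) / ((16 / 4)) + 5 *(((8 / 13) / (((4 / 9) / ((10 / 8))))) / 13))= 98865 / 8959301779456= 0.00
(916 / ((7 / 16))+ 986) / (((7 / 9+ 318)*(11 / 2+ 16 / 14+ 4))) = 388044 / 427481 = 0.91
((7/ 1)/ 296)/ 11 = 7/ 3256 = 0.00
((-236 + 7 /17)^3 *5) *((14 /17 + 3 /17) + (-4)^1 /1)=963604501875 /4913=196133625.46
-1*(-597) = 597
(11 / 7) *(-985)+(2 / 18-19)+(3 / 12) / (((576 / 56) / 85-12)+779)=-180210418855 / 115022124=-1566.75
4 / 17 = 0.24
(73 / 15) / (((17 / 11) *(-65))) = -803 / 16575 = -0.05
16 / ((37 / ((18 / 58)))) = 144 / 1073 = 0.13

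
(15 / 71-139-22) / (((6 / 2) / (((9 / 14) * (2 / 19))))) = -34248 / 9443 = -3.63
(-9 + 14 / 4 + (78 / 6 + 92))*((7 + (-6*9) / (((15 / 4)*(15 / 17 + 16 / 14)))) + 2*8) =3810253 / 2410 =1581.02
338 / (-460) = -169 / 230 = -0.73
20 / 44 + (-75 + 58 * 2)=456 / 11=41.45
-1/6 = -0.17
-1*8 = -8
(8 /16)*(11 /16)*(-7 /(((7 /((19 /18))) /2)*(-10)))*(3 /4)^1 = 209 /3840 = 0.05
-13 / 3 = -4.33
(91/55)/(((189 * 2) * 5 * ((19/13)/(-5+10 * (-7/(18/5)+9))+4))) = 9971/45813735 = 0.00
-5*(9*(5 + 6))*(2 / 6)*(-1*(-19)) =-3135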